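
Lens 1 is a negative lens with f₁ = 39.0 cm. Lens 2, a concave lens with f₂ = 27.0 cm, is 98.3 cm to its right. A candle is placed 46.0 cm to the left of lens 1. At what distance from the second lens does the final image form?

22.0 cm

Lens 1 is diverging, so f₁ = −39.0 cm.
Lens 1: 1/d_i1 = 1/f₁ − 1/d_o1 = 1/(-39.0) − 1/(46.0) = -0.04738, so d_i1 = -21.11 cm.
The intermediate image is 21.11 cm to the left of lens 1 (virtual), which is 98.3 − (-21.11) = 119.4 cm to the left of lens 2, so d_o2 = +119.4 cm.
Lens 2 is diverging, so f₂ = −27.0 cm.
Lens 2: 1/d_i2 = 1/f₂ − 1/d_o2 = 1/(-27.0) − 1/(119.4) = -0.04541, so d_i2 = -22.0 cm.
The final image is virtual, 22.0 cm to the left of lens 2 (overall magnification ≈ 0.085).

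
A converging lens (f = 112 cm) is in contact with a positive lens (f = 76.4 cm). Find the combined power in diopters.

P₁ = 1/f₁ = 1/(1.12 m) = +0.8929 D; P₂ = 1/f₂ = 1/(0.764 m) = +1.309 D.
For thin lenses in contact, P = P₁ + P₂ = (+0.8929) + (+1.309) = +2.20 D.

P = +2.20 D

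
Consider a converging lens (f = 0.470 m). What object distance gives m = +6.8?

0.401 m

m = −d_i/d_o ⇒ d_i = −m·d_o.
1/f = 1/d_o + 1/d_i = 1/d_o − 1/(m·d_o) = (1 − 1/m)/d_o, so d_o = f(1 − 1/m) = (0.4700)(1 − 1/(+6.8)) = 0.401 m.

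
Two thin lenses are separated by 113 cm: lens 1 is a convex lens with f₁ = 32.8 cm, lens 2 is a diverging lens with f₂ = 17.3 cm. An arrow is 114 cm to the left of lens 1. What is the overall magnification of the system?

Lens 1: 1/d_i1 = 1/(32.8) − 1/(114) = 0.02172, so d_i1 = 46.05 cm; m₁ = −d_i1/d_o1 = -0.4039.
d_o2 = 113 − (46.05) = 66.95 cm.
f₂ = −17.3 cm (diverging).
Lens 2: 1/d_i2 = 1/(-17.3) − 1/(66.95) = -0.07274, so d_i2 = -13.75 cm; m₂ = −d_i2/d_o2 = +0.2053.
m = m₁·m₂ = (-0.4039)(+0.2053) = -0.0829.

m = -0.0829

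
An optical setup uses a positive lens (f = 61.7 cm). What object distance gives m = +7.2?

53.1 cm

m = −d_i/d_o ⇒ d_i = −m·d_o.
1/f = 1/d_o + 1/d_i = 1/d_o − 1/(m·d_o) = (1 − 1/m)/d_o, so d_o = f(1 − 1/m) = (61.70)(1 − 1/(+7.2)) = 53.1 cm.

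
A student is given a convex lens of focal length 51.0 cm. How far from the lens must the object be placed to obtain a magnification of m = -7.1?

m = −d_i/d_o ⇒ d_i = −m·d_o.
1/f = 1/d_o + 1/d_i = 1/d_o − 1/(m·d_o) = (1 − 1/m)/d_o, so d_o = f(1 − 1/m) = (51.00)(1 − 1/(-7.1)) = 58.2 cm.

58.2 cm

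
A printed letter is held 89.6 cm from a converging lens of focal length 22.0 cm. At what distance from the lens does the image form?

29.2 cm

Thin-lens equation: 1/q = 1/f − 1/p = 1/(22.00) − 1/(89.6) = 0.04545 − 0.01116 = 0.03429, so q = 29.2 cm.
The image is real, inverted and reduced, on the far side of the lens.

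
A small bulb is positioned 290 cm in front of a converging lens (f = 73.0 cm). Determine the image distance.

97.6 cm

Lens equation: 1/d_i = 1/f − 1/d_o = 1/(73.00) − 1/(290) = 0.01370 − 0.003448 = 0.01025, so d_i = 97.6 cm.
The image is real, inverted and reduced, on the far side of the lens.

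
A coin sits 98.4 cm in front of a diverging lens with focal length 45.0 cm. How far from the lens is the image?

30.9 cm

For a diverging lens, f = -45.0 cm.
Lens equation: 1/q = 1/f − 1/p = 1/(-45.00) − 1/(98.4) = -0.02222 − 0.01016 = -0.03238, so q = -30.9 cm.
The image is virtual, upright and reduced, on the same side as the object.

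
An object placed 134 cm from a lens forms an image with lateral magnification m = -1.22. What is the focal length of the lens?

m = −d_i/d_o ⇒ d_i = −m·d_o = −(-1.22)·(134) = 163.5 cm.
1/f = 1/d_o + 1/d_i = 1/(134) + 1/(163.5) = 0.01358, so f = 73.6 cm.
Since f is positive, the lens is converging.

f = 73.6 cm (converging)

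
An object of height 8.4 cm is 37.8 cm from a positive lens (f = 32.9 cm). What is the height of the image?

56.4 cm

1/d_i = 1/f − 1/d_o = 1/(32.90) − 1/(37.8) = 0.003940, so d_i = 253.8 cm.
m = −d_i/d_o = -6.714.
|h_i| = |m|·h_o = 6.714 × 8.4 = 56.4 cm. The image is real, inverted and enlarged, on the far side of the lens.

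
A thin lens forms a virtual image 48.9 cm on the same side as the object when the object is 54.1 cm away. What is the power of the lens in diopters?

P = -0.197 D

Virtual image ⇒ d_i = −48.9 cm.
1/f = 1/d_o + 1/d_i = 1/(54.1) + 1/(-48.9) = -0.001966 cm⁻¹.
f = -508.7 cm = -5.087 m, so P = 1/f = -0.197 D.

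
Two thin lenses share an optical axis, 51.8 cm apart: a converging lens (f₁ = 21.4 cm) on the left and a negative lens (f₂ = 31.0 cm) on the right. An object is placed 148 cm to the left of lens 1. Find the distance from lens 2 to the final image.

Lens 1: 1/d_i1 = 1/f₁ − 1/d_o1 = 1/(21.4) − 1/(148) = 0.03997, so d_i1 = 25.02 cm.
The intermediate image is 25.02 cm to the right of lens 1, which is 51.8 − (25.02) = 26.78 cm to the left of lens 2, so d_o2 = +26.78 cm.
Lens 2 is diverging, so f₂ = −31.0 cm.
Lens 2: 1/d_i2 = 1/f₂ − 1/d_o2 = 1/(-31.0) − 1/(26.78) = -0.06960, so d_i2 = -14.4 cm.
The final image is virtual, 14.4 cm to the left of lens 2 (overall magnification ≈ -0.091).

14.4 cm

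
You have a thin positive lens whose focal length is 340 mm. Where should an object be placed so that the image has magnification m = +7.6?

295 mm

m = −d_i/d_o ⇒ d_i = −m·d_o.
1/f = 1/d_o + 1/d_i = 1/d_o − 1/(m·d_o) = (1 − 1/m)/d_o, so d_o = f(1 − 1/m) = (340.0)(1 − 1/(+7.6)) = 295 mm.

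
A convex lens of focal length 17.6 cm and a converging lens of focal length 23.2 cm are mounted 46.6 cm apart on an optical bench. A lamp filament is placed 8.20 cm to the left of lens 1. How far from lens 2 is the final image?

Lens 1: 1/d_i1 = 1/f₁ − 1/d_o1 = 1/(17.6) − 1/(8.20) = -0.06513, so d_i1 = -15.35 cm.
The intermediate image is 15.35 cm to the left of lens 1 (virtual), which is 46.6 − (-15.35) = 61.95 cm to the left of lens 2, so d_o2 = +61.95 cm.
Lens 2: 1/d_i2 = 1/f₂ − 1/d_o2 = 1/(23.2) − 1/(61.95) = 0.02696, so d_i2 = 37.1 cm.
The final image is real, 37.1 cm to the right of lens 2 (overall magnification ≈ -1.1).

37.1 cm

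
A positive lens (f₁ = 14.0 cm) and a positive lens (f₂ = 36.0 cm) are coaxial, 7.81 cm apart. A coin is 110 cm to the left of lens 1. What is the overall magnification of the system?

Lens 1: 1/d_i1 = 1/(14.0) − 1/(110) = 0.06234, so d_i1 = 16.04 cm; m₁ = −d_i1/d_o1 = -0.1458.
d_o2 = 7.81 − (16.04) = -8.230 cm (virtual object).
Lens 2: 1/d_i2 = 1/(36.0) − 1/(-8.230) = 0.1493, so d_i2 = 6.699 cm; m₂ = −d_i2/d_o2 = +0.8139.
m = m₁·m₂ = (-0.1458)(+0.8139) = -0.119.

m = -0.119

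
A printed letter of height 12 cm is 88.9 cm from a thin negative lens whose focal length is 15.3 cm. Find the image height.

1.76 cm

For a negative lens, f = -15.3 cm.
1/d_i = 1/f − 1/d_o = 1/(-15.30) − 1/(88.9) = -0.07661, so d_i = -13.05 cm.
m = −d_i/d_o = +0.1468.
|h_i| = |m|·h_o = 0.1468 × 12 = 1.76 cm. The image is virtual, upright and reduced, on the same side as the object.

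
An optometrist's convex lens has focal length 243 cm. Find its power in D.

P = +0.412 D

f = 243 cm = 2.43 m.
P = 1/f = 1/(2.43 m) = +0.412 D.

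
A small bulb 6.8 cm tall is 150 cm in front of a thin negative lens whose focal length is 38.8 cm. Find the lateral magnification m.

m = +0.206

For a negative lens, f = -38.8 cm.
1/d_i = 1/f − 1/d_o = 1/(-38.80) − 1/(150) = -0.03244, so d_i = -30.83 cm.
m = −d_i/d_o = −(-30.83)/(150) = +0.206.
The image is virtual, upright and reduced, on the same side as the object.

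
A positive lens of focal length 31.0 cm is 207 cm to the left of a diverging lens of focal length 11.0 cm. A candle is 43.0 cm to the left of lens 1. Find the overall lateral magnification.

Lens 1: 1/d_i1 = 1/(31.0) − 1/(43.0) = 0.009002, so d_i1 = 111.1 cm; m₁ = −d_i1/d_o1 = -2.584.
d_o2 = 207 − (111.1) = 95.90 cm.
f₂ = −11.0 cm (diverging).
Lens 2: 1/d_i2 = 1/(-11.0) − 1/(95.90) = -0.1013, so d_i2 = -9.868 cm; m₂ = −d_i2/d_o2 = +0.1029.
m = m₁·m₂ = (-2.584)(+0.1029) = -0.266.

m = -0.266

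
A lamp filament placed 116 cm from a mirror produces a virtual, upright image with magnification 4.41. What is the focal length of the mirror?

m = −d_i/d_o ⇒ d_i = −m·d_o = −(+4.41)·(116) = -511.6 cm.
1/f = 1/d_o + 1/d_i = 1/(116) + 1/(-511.6) = 0.006666, so f = 150 cm.
Since f is positive, the mirror is concave.

f = 150 cm (concave)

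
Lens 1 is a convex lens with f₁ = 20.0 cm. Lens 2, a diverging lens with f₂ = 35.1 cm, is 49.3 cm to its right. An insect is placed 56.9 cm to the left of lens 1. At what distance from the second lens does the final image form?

Lens 1: 1/d_i1 = 1/f₁ − 1/d_o1 = 1/(20.0) − 1/(56.9) = 0.03243, so d_i1 = 30.84 cm.
The intermediate image is 30.84 cm to the right of lens 1, which is 49.3 − (30.84) = 18.46 cm to the left of lens 2, so d_o2 = +18.46 cm.
Lens 2 is diverging, so f₂ = −35.1 cm.
Lens 2: 1/d_i2 = 1/f₂ − 1/d_o2 = 1/(-35.1) − 1/(18.46) = -0.08266, so d_i2 = -12.1 cm.
The final image is virtual, 12.1 cm to the left of lens 2 (overall magnification ≈ -0.36).

12.1 cm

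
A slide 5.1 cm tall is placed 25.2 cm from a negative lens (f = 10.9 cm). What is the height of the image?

1.54 cm

For a negative lens, f = -10.9 cm.
1/d_i = 1/f − 1/d_o = 1/(-10.90) − 1/(25.2) = -0.1314, so d_i = -7.609 cm.
m = −d_i/d_o = +0.3019.
|h_i| = |m|·h_o = 0.3019 × 5.1 = 1.54 cm. The image is virtual, upright and reduced, on the same side as the object.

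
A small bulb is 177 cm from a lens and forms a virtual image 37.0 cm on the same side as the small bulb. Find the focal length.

f = -46.8 cm (diverging)

Virtual image ⇒ d_i = −37.0 cm.
1/f = 1/d_o + 1/d_i = 1/(177) + 1/(-37.0) = -0.02138, so f = -46.8 cm.
Since f is negative, the lens is diverging.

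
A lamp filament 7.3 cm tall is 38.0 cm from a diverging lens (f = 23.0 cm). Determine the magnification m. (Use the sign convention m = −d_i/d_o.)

For a diverging lens, f = -23.0 cm.
1/d_i = 1/f − 1/d_o = 1/(-23.00) − 1/(38.0) = -0.06979, so d_i = -14.33 cm.
m = −d_i/d_o = −(-14.33)/(38.0) = +0.377.
The image is virtual, upright and reduced, on the same side as the object.

m = +0.377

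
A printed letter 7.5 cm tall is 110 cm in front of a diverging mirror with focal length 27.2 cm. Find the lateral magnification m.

For a diverging mirror, f = -27.2 cm.
1/d_i = 1/f − 1/d_o = 1/(-27.20) − 1/(110) = -0.04586, so d_i = -21.81 cm.
m = −d_i/d_o = −(-21.81)/(110) = +0.198.
The image is virtual, upright and reduced, behind the mirror.

m = +0.198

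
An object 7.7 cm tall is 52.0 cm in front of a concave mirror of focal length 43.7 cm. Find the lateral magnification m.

m = -5.27

1/d_i = 1/f − 1/d_o = 1/(43.70) − 1/(52.0) = 0.003653, so d_i = 273.8 cm.
m = −d_i/d_o = −(273.8)/(52.0) = -5.27.
The image is real, inverted and enlarged, in front of the mirror.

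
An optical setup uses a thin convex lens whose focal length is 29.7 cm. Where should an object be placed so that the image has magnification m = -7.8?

33.5 cm

m = −d_i/d_o ⇒ d_i = −m·d_o.
1/f = 1/d_o + 1/d_i = 1/d_o − 1/(m·d_o) = (1 − 1/m)/d_o, so d_o = f(1 − 1/m) = (29.70)(1 − 1/(-7.8)) = 33.5 cm.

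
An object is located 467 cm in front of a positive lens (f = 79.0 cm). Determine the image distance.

Thin-lens equation: 1/v = 1/f − 1/u = 1/(79.00) − 1/(467) = 0.01266 − 0.002141 = 0.01052, so v = 95.1 cm.
The image is real, inverted and reduced, on the far side of the lens.

95.1 cm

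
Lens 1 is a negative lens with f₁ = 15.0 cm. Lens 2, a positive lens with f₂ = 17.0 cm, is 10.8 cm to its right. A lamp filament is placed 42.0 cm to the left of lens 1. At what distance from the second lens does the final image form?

76.6 cm

Lens 1 is diverging, so f₁ = −15.0 cm.
Lens 1: 1/d_i1 = 1/f₁ − 1/d_o1 = 1/(-15.0) − 1/(42.0) = -0.09048, so d_i1 = -11.05 cm.
The intermediate image is 11.05 cm to the left of lens 1 (virtual), which is 10.8 − (-11.05) = 21.85 cm to the left of lens 2, so d_o2 = +21.85 cm.
Lens 2: 1/d_i2 = 1/f₂ − 1/d_o2 = 1/(17.0) − 1/(21.85) = 0.01306, so d_i2 = 76.6 cm.
The final image is real, 76.6 cm to the right of lens 2 (overall magnification ≈ -0.92).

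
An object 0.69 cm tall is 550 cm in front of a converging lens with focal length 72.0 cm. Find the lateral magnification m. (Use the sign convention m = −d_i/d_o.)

1/d_i = 1/f − 1/d_o = 1/(72.00) − 1/(550) = 0.01207, so d_i = 82.85 cm.
m = −d_i/d_o = −(82.85)/(550) = -0.151.
The image is real, inverted and reduced, on the far side of the lens.

m = -0.151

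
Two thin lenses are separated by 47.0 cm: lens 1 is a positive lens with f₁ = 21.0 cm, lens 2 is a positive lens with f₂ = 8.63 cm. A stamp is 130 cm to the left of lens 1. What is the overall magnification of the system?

Lens 1: 1/d_i1 = 1/(21.0) − 1/(130) = 0.03993, so d_i1 = 25.05 cm; m₁ = −d_i1/d_o1 = -0.1927.
d_o2 = 47.0 − (25.05) = 21.95 cm.
Lens 2: 1/d_i2 = 1/(8.63) − 1/(21.95) = 0.07032, so d_i2 = 14.22 cm; m₂ = −d_i2/d_o2 = -0.6479.
m = m₁·m₂ = (-0.1927)(-0.6479) = +0.125.

m = +0.125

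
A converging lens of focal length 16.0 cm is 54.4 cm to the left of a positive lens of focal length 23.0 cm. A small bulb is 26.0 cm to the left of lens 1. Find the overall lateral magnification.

Lens 1: 1/d_i1 = 1/(16.0) − 1/(26.0) = 0.02404, so d_i1 = 41.60 cm; m₁ = −d_i1/d_o1 = -1.600.
d_o2 = 54.4 − (41.60) = 12.80 cm.
Lens 2: 1/d_i2 = 1/(23.0) − 1/(12.80) = -0.03465, so d_i2 = -28.86 cm; m₂ = −d_i2/d_o2 = +2.255.
m = m₁·m₂ = (-1.600)(+2.255) = -3.61.

m = -3.61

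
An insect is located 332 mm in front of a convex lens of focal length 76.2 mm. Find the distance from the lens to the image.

Lens equation: 1/d_i = 1/f − 1/d_o = 1/(76.20) − 1/(332) = 0.01312 − 0.003012 = 0.01011, so d_i = 98.9 mm.
The image is real, inverted and reduced, on the far side of the lens.

98.9 mm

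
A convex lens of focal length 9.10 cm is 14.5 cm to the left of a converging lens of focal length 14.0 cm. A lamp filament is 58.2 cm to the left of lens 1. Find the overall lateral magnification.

m = -0.252

Lens 1: 1/d_i1 = 1/(9.10) − 1/(58.2) = 0.09271, so d_i1 = 10.79 cm; m₁ = −d_i1/d_o1 = -0.1854.
d_o2 = 14.5 − (10.79) = 3.710 cm.
Lens 2: 1/d_i2 = 1/(14.0) − 1/(3.710) = -0.1981, so d_i2 = -5.048 cm; m₂ = −d_i2/d_o2 = +1.361.
m = m₁·m₂ = (-0.1854)(+1.361) = -0.252.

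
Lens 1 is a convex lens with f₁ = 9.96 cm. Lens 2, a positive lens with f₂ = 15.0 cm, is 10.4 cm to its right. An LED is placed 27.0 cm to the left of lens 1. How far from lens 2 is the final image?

3.96 cm

Lens 1: 1/d_i1 = 1/f₁ − 1/d_o1 = 1/(9.96) − 1/(27.0) = 0.06336, so d_i1 = 15.78 cm.
The intermediate image is 15.78 cm to the right of lens 1, which lies 5.380 cm to the right of lens 2 — a virtual object — so d_o2 = −5.380 cm.
Lens 2: 1/d_i2 = 1/f₂ − 1/d_o2 = 1/(15.0) − 1/(-5.380) = 0.2525, so d_i2 = 3.96 cm.
The final image is real, 3.96 cm to the right of lens 2 (overall magnification ≈ -0.43).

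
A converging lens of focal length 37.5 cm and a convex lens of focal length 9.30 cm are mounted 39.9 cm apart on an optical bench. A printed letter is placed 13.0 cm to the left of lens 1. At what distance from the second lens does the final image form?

Lens 1: 1/d_i1 = 1/f₁ − 1/d_o1 = 1/(37.5) − 1/(13.0) = -0.05026, so d_i1 = -19.90 cm.
The intermediate image is 19.90 cm to the left of lens 1 (virtual), which is 39.9 − (-19.90) = 59.80 cm to the left of lens 2, so d_o2 = +59.80 cm.
Lens 2: 1/d_i2 = 1/f₂ − 1/d_o2 = 1/(9.30) − 1/(59.80) = 0.09080, so d_i2 = 11.0 cm.
The final image is real, 11.0 cm to the right of lens 2 (overall magnification ≈ -0.28).

11.0 cm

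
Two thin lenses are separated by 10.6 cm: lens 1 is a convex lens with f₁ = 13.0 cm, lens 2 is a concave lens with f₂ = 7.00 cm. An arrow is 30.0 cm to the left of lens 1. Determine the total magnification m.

Lens 1: 1/d_i1 = 1/(13.0) − 1/(30.0) = 0.04359, so d_i1 = 22.94 cm; m₁ = −d_i1/d_o1 = -0.7647.
d_o2 = 10.6 − (22.94) = -12.34 cm (virtual object).
f₂ = −7.00 cm (diverging).
Lens 2: 1/d_i2 = 1/(-7.00) − 1/(-12.34) = -0.06182, so d_i2 = -16.18 cm; m₂ = −d_i2/d_o2 = -1.311.
m = m₁·m₂ = (-0.7647)(-1.311) = +1.00.

m = +1.00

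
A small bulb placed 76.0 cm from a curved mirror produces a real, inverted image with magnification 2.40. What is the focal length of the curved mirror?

f = 53.6 cm (concave)

m = −d_i/d_o ⇒ d_i = −m·d_o = −(-2.40)·(76.0) = 182.4 cm.
1/f = 1/d_o + 1/d_i = 1/(76.0) + 1/(182.4) = 0.01864, so f = 53.6 cm.
Since f is positive, the curved mirror is concave.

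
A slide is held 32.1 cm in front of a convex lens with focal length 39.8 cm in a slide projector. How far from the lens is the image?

Thin-lens equation: 1/d_i = 1/f − 1/d_o = 1/(39.80) − 1/(32.1) = 0.02513 − 0.03115 = -0.006027, so d_i = -166 cm.
The image is virtual, upright and enlarged, on the same side as the object.

166 cm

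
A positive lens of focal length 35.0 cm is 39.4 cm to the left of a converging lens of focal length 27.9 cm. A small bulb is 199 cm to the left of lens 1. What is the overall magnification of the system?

m = -0.192

Lens 1: 1/d_i1 = 1/(35.0) − 1/(199) = 0.02355, so d_i1 = 42.47 cm; m₁ = −d_i1/d_o1 = -0.2134.
d_o2 = 39.4 − (42.47) = -3.070 cm (virtual object).
Lens 2: 1/d_i2 = 1/(27.9) − 1/(-3.070) = 0.3616, so d_i2 = 2.766 cm; m₂ = −d_i2/d_o2 = +0.9009.
m = m₁·m₂ = (-0.2134)(+0.9009) = -0.192.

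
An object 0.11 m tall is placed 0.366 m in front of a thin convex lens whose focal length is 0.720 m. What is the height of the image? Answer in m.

0.224 m

1/d_i = 1/f − 1/d_o = 1/(0.7200) − 1/(0.366) = -1.343, so d_i = -0.7444 m.
m = −d_i/d_o = +2.034.
|h_i| = |m|·h_o = 2.034 × 0.11 = 0.224 m. The image is virtual, upright and enlarged, on the same side as the object.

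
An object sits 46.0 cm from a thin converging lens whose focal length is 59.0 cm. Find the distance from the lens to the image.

209 cm

Lens equation: 1/d_i = 1/f − 1/d_o = 1/(59.00) − 1/(46.0) = 0.01695 − 0.02174 = -0.004790, so d_i = -209 cm.
The image is virtual, upright and enlarged, on the same side as the object.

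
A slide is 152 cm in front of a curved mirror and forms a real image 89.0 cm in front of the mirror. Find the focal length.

Real image ⇒ d_i = +89.0 cm.
1/f = 1/d_o + 1/d_i = 1/(152) + 1/(89.0) = 0.01781, so f = 56.1 cm.
Since f is positive, the curved mirror is concave.

f = 56.1 cm (concave)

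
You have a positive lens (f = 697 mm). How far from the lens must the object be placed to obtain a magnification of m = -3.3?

908 mm

m = −d_i/d_o ⇒ d_i = −m·d_o.
1/f = 1/d_o + 1/d_i = 1/d_o − 1/(m·d_o) = (1 − 1/m)/d_o, so d_o = f(1 − 1/m) = (697.0)(1 − 1/(-3.3)) = 908 mm.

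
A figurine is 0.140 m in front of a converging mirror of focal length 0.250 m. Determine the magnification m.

m = +2.27

1/d_i = 1/f − 1/d_o = 1/(0.2500) − 1/(0.140) = -3.143, so d_i = -0.3182 m.
m = −d_i/d_o = −(-0.3182)/(0.140) = +2.27.
The image is virtual, upright and enlarged, behind the mirror.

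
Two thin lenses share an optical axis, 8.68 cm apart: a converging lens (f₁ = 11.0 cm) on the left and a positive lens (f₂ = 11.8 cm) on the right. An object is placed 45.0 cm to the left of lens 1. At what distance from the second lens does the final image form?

Lens 1: 1/d_i1 = 1/f₁ − 1/d_o1 = 1/(11.0) − 1/(45.0) = 0.06869, so d_i1 = 14.56 cm.
The intermediate image is 14.56 cm to the right of lens 1, which lies 5.880 cm to the right of lens 2 — a virtual object — so d_o2 = −5.880 cm.
Lens 2: 1/d_i2 = 1/f₂ − 1/d_o2 = 1/(11.8) − 1/(-5.880) = 0.2548, so d_i2 = 3.92 cm.
The final image is real, 3.92 cm to the right of lens 2 (overall magnification ≈ -0.22).

3.92 cm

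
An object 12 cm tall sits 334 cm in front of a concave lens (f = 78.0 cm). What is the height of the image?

2.27 cm

For a concave lens, f = -78.0 cm.
1/d_i = 1/f − 1/d_o = 1/(-78.00) − 1/(334) = -0.01581, so d_i = -63.23 cm.
m = −d_i/d_o = +0.1893.
|h_i| = |m|·h_o = 0.1893 × 12 = 2.27 cm. The image is virtual, upright and reduced, on the same side as the object.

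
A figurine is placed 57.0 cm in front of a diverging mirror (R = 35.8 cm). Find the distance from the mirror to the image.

f = R/2 = 35.8/2 = 17.90 cm; for a diverging mirror, f = -17.90 cm.
Mirror equation: 1/d_i = 1/f − 1/d_o = 1/(-17.90) − 1/(57.0) = -0.05587 − 0.01754 = -0.07341, so d_i = -13.6 cm.
The image is virtual, upright and reduced, behind the mirror.

13.6 cm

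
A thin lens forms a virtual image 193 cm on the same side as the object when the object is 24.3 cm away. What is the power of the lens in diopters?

P = +3.60 D

Virtual image ⇒ d_i = −193 cm.
1/f = 1/d_o + 1/d_i = 1/(24.3) + 1/(-193) = 0.03597 cm⁻¹.
f = 27.80 cm = 0.2780 m, so P = 1/f = +3.60 D.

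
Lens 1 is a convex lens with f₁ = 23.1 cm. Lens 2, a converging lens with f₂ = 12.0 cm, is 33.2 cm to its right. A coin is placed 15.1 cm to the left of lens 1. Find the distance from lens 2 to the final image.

14.2 cm

Lens 1: 1/d_i1 = 1/f₁ − 1/d_o1 = 1/(23.1) − 1/(15.1) = -0.02294, so d_i1 = -43.60 cm.
The intermediate image is 43.60 cm to the left of lens 1 (virtual), which is 33.2 − (-43.60) = 76.80 cm to the left of lens 2, so d_o2 = +76.80 cm.
Lens 2: 1/d_i2 = 1/f₂ − 1/d_o2 = 1/(12.0) − 1/(76.80) = 0.07031, so d_i2 = 14.2 cm.
The final image is real, 14.2 cm to the right of lens 2 (overall magnification ≈ -0.53).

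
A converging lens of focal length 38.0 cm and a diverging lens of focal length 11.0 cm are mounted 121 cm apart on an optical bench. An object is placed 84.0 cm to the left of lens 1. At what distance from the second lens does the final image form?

9.07 cm

Lens 1: 1/d_i1 = 1/f₁ − 1/d_o1 = 1/(38.0) − 1/(84.0) = 0.01441, so d_i1 = 69.39 cm.
The intermediate image is 69.39 cm to the right of lens 1, which is 121 − (69.39) = 51.61 cm to the left of lens 2, so d_o2 = +51.61 cm.
Lens 2 is diverging, so f₂ = −11.0 cm.
Lens 2: 1/d_i2 = 1/f₂ − 1/d_o2 = 1/(-11.0) − 1/(51.61) = -0.1103, so d_i2 = -9.07 cm.
The final image is virtual, 9.07 cm to the left of lens 2 (overall magnification ≈ -0.15).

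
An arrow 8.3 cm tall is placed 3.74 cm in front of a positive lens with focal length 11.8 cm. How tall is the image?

1/d_i = 1/f − 1/d_o = 1/(11.80) − 1/(3.74) = -0.1826, so d_i = -5.475 cm.
m = −d_i/d_o = +1.464.
|h_i| = |m|·h_o = 1.464 × 8.3 = 12.2 cm. The image is virtual, upright and enlarged, on the same side as the object.

12.2 cm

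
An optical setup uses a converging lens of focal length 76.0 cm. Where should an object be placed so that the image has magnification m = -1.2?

139 cm

m = −d_i/d_o ⇒ d_i = −m·d_o.
1/f = 1/d_o + 1/d_i = 1/d_o − 1/(m·d_o) = (1 − 1/m)/d_o, so d_o = f(1 − 1/m) = (76.00)(1 − 1/(-1.2)) = 139 cm.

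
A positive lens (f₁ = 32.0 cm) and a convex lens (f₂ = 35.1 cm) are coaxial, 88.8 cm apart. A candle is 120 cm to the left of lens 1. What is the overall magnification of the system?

Lens 1: 1/d_i1 = 1/(32.0) − 1/(120) = 0.02292, so d_i1 = 43.64 cm; m₁ = −d_i1/d_o1 = -0.3637.
d_o2 = 88.8 − (43.64) = 45.16 cm.
Lens 2: 1/d_i2 = 1/(35.1) − 1/(45.16) = 0.006347, so d_i2 = 157.6 cm; m₂ = −d_i2/d_o2 = -3.489.
m = m₁·m₂ = (-0.3637)(-3.489) = +1.27.

m = +1.27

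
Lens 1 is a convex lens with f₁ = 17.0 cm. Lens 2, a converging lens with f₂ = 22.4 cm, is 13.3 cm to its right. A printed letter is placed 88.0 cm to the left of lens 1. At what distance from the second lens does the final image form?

5.77 cm

Lens 1: 1/d_i1 = 1/f₁ − 1/d_o1 = 1/(17.0) − 1/(88.0) = 0.04746, so d_i1 = 21.07 cm.
The intermediate image is 21.07 cm to the right of lens 1, which lies 7.770 cm to the right of lens 2 — a virtual object — so d_o2 = −7.770 cm.
Lens 2: 1/d_i2 = 1/f₂ − 1/d_o2 = 1/(22.4) − 1/(-7.770) = 0.1733, so d_i2 = 5.77 cm.
The final image is real, 5.77 cm to the right of lens 2 (overall magnification ≈ -0.18).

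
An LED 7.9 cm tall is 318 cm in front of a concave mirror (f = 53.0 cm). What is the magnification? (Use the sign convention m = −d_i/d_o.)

m = -0.200

1/d_i = 1/f − 1/d_o = 1/(53.00) − 1/(318) = 0.01572, so d_i = 63.60 cm.
m = −d_i/d_o = −(63.60)/(318) = -0.200.
The image is real, inverted and reduced, in front of the mirror.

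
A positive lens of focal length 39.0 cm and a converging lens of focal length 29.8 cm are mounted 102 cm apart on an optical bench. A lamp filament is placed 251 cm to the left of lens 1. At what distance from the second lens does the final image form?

Lens 1: 1/d_i1 = 1/f₁ − 1/d_o1 = 1/(39.0) − 1/(251) = 0.02166, so d_i1 = 46.17 cm.
The intermediate image is 46.17 cm to the right of lens 1, which is 102 − (46.17) = 55.83 cm to the left of lens 2, so d_o2 = +55.83 cm.
Lens 2: 1/d_i2 = 1/f₂ − 1/d_o2 = 1/(29.8) − 1/(55.83) = 0.01565, so d_i2 = 63.9 cm.
The final image is real, 63.9 cm to the right of lens 2 (overall magnification ≈ 0.21).

63.9 cm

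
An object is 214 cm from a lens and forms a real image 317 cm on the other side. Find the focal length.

Real image ⇒ d_i = +317 cm.
1/f = 1/d_o + 1/d_i = 1/(214) + 1/(317) = 0.007827, so f = 128 cm.
Since f is positive, the lens is converging.

f = 128 cm (converging)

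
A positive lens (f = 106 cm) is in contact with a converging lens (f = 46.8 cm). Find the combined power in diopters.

P = +3.08 D

P₁ = 1/f₁ = 1/(1.06 m) = +0.9434 D; P₂ = 1/f₂ = 1/(0.468 m) = +2.137 D.
For thin lenses in contact, P = P₁ + P₂ = (+0.9434) + (+2.137) = +3.08 D.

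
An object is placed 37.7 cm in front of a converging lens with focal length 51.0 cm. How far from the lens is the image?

145 cm

Thin-lens equation: 1/d_i = 1/f − 1/d_o = 1/(51.00) − 1/(37.7) = 0.01961 − 0.02653 = -0.006917, so d_i = -145 cm.
The image is virtual, upright and enlarged, on the same side as the object.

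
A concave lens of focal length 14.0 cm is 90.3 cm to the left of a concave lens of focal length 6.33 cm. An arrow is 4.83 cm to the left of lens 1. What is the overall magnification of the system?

f₁ = −14.0 cm (diverging).
Lens 1: 1/d_i1 = 1/(-14.0) − 1/(4.83) = -0.2785, so d_i1 = -3.591 cm; m₁ = −d_i1/d_o1 = +0.7435.
d_o2 = 90.3 − (-3.591) = 93.89 cm.
f₂ = −6.33 cm (diverging).
Lens 2: 1/d_i2 = 1/(-6.33) − 1/(93.89) = -0.1686, so d_i2 = -5.930 cm; m₂ = −d_i2/d_o2 = +0.06316.
m = m₁·m₂ = (+0.7435)(+0.06316) = +0.0470.

m = +0.0470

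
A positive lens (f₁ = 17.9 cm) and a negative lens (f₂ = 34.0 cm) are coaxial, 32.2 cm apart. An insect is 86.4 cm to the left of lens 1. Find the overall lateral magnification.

Lens 1: 1/d_i1 = 1/(17.9) − 1/(86.4) = 0.04429, so d_i1 = 22.58 cm; m₁ = −d_i1/d_o1 = -0.2613.
d_o2 = 32.2 − (22.58) = 9.620 cm.
f₂ = −34.0 cm (diverging).
Lens 2: 1/d_i2 = 1/(-34.0) − 1/(9.620) = -0.1334, so d_i2 = -7.498 cm; m₂ = −d_i2/d_o2 = +0.7795.
m = m₁·m₂ = (-0.2613)(+0.7795) = -0.204.

m = -0.204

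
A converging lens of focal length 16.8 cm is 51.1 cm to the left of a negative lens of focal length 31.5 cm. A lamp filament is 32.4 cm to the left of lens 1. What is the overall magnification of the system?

m = -0.711

Lens 1: 1/d_i1 = 1/(16.8) − 1/(32.4) = 0.02866, so d_i1 = 34.89 cm; m₁ = −d_i1/d_o1 = -1.077.
d_o2 = 51.1 − (34.89) = 16.21 cm.
f₂ = −31.5 cm (diverging).
Lens 2: 1/d_i2 = 1/(-31.5) − 1/(16.21) = -0.09344, so d_i2 = -10.70 cm; m₂ = −d_i2/d_o2 = +0.6602.
m = m₁·m₂ = (-1.077)(+0.6602) = -0.711.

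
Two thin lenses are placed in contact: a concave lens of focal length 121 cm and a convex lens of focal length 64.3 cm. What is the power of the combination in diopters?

P = +0.729 D

P₁ = 1/f₁ = 1/(-1.21 m) = -0.8264 D; P₂ = 1/f₂ = 1/(0.643 m) = +1.555 D.
For thin lenses in contact, P = P₁ + P₂ = (-0.8264) + (+1.555) = +0.729 D.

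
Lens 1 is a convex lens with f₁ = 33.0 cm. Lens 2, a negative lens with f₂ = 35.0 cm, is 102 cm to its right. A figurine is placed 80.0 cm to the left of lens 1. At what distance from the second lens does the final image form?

19.8 cm

Lens 1: 1/d_i1 = 1/f₁ − 1/d_o1 = 1/(33.0) − 1/(80.0) = 0.01780, so d_i1 = 56.17 cm.
The intermediate image is 56.17 cm to the right of lens 1, which is 102 − (56.17) = 45.83 cm to the left of lens 2, so d_o2 = +45.83 cm.
Lens 2 is diverging, so f₂ = −35.0 cm.
Lens 2: 1/d_i2 = 1/f₂ − 1/d_o2 = 1/(-35.0) − 1/(45.83) = -0.05039, so d_i2 = -19.8 cm.
The final image is virtual, 19.8 cm to the left of lens 2 (overall magnification ≈ -0.30).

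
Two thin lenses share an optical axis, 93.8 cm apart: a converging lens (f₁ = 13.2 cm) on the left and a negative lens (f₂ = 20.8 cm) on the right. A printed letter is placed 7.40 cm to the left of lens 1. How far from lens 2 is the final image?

Lens 1: 1/d_i1 = 1/f₁ − 1/d_o1 = 1/(13.2) − 1/(7.40) = -0.05938, so d_i1 = -16.84 cm.
The intermediate image is 16.84 cm to the left of lens 1 (virtual), which is 93.8 − (-16.84) = 110.6 cm to the left of lens 2, so d_o2 = +110.6 cm.
Lens 2 is diverging, so f₂ = −20.8 cm.
Lens 2: 1/d_i2 = 1/f₂ − 1/d_o2 = 1/(-20.8) − 1/(110.6) = -0.05712, so d_i2 = -17.5 cm.
The final image is virtual, 17.5 cm to the left of lens 2 (overall magnification ≈ 0.36).

17.5 cm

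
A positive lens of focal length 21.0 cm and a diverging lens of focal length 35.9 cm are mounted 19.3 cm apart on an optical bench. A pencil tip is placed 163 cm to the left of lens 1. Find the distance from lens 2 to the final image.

5.55 cm

Lens 1: 1/d_i1 = 1/f₁ − 1/d_o1 = 1/(21.0) − 1/(163) = 0.04148, so d_i1 = 24.11 cm.
The intermediate image is 24.11 cm to the right of lens 1, which lies 4.810 cm to the right of lens 2 — a virtual object — so d_o2 = −4.810 cm.
Lens 2 is diverging, so f₂ = −35.9 cm.
Lens 2: 1/d_i2 = 1/f₂ − 1/d_o2 = 1/(-35.9) − 1/(-4.810) = 0.1800, so d_i2 = 5.55 cm.
The final image is real, 5.55 cm to the right of lens 2 (overall magnification ≈ -0.17).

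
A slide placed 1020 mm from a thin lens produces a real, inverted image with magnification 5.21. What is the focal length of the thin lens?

m = −d_i/d_o ⇒ d_i = −m·d_o = −(-5.21)·(1020) = 5314 mm.
1/f = 1/d_o + 1/d_i = 1/(1020) + 1/(5314) = 0.001169, so f = 856 mm.
Since f is positive, the thin lens is converging.

f = 856 mm (converging)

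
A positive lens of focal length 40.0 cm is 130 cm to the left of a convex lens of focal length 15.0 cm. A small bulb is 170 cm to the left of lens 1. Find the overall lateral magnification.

m = +0.0736

Lens 1: 1/d_i1 = 1/(40.0) − 1/(170) = 0.01912, so d_i1 = 52.31 cm; m₁ = −d_i1/d_o1 = -0.3077.
d_o2 = 130 − (52.31) = 77.69 cm.
Lens 2: 1/d_i2 = 1/(15.0) − 1/(77.69) = 0.05379, so d_i2 = 18.59 cm; m₂ = −d_i2/d_o2 = -0.2393.
m = m₁·m₂ = (-0.3077)(-0.2393) = +0.0736.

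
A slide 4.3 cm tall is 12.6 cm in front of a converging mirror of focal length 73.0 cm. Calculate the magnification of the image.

1/d_i = 1/f − 1/d_o = 1/(73.00) − 1/(12.6) = -0.06567, so d_i = -15.23 cm.
m = −d_i/d_o = −(-15.23)/(12.6) = +1.21.
The image is virtual, upright and enlarged, behind the mirror.

m = +1.21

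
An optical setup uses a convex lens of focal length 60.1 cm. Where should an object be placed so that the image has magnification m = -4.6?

m = −d_i/d_o ⇒ d_i = −m·d_o.
1/f = 1/d_o + 1/d_i = 1/d_o − 1/(m·d_o) = (1 − 1/m)/d_o, so d_o = f(1 − 1/m) = (60.10)(1 − 1/(-4.6)) = 73.2 cm.

73.2 cm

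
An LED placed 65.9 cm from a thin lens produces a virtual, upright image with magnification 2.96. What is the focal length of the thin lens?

f = 99.5 cm (converging)

m = −d_i/d_o ⇒ d_i = −m·d_o = −(+2.96)·(65.9) = -195.1 cm.
1/f = 1/d_o + 1/d_i = 1/(65.9) + 1/(-195.1) = 0.01005, so f = 99.5 cm.
Since f is positive, the thin lens is converging.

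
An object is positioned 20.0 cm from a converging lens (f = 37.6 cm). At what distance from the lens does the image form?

42.7 cm

Thin-lens equation: 1/d_i = 1/f − 1/d_o = 1/(37.60) − 1/(20.0) = 0.02660 − 0.05000 = -0.02340, so d_i = -42.7 cm.
The image is virtual, upright and enlarged, on the same side as the object.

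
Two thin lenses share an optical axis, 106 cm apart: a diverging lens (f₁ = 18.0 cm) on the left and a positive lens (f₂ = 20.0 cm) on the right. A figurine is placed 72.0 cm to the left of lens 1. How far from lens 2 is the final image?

Lens 1 is diverging, so f₁ = −18.0 cm.
Lens 1: 1/d_i1 = 1/f₁ − 1/d_o1 = 1/(-18.0) − 1/(72.0) = -0.06944, so d_i1 = -14.40 cm.
The intermediate image is 14.40 cm to the left of lens 1 (virtual), which is 106 − (-14.40) = 120.4 cm to the left of lens 2, so d_o2 = +120.4 cm.
Lens 2: 1/d_i2 = 1/f₂ − 1/d_o2 = 1/(20.0) − 1/(120.4) = 0.04169, so d_i2 = 24.0 cm.
The final image is real, 24.0 cm to the right of lens 2 (overall magnification ≈ -0.040).

24.0 cm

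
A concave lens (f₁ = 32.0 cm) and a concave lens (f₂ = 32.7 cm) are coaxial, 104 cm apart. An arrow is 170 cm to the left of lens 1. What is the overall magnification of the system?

m = +0.0317

f₁ = −32.0 cm (diverging).
Lens 1: 1/d_i1 = 1/(-32.0) − 1/(170) = -0.03713, so d_i1 = -26.93 cm; m₁ = −d_i1/d_o1 = +0.1584.
d_o2 = 104 − (-26.93) = 130.9 cm.
f₂ = −32.7 cm (diverging).
Lens 2: 1/d_i2 = 1/(-32.7) − 1/(130.9) = -0.03822, so d_i2 = -26.16 cm; m₂ = −d_i2/d_o2 = +0.1999.
m = m₁·m₂ = (+0.1584)(+0.1999) = +0.0317.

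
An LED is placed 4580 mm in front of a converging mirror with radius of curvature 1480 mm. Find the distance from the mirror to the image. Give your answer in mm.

883 mm

f = R/2 = 1480/2 = 740.0 mm.
Mirror equation: 1/q = 1/f − 1/p = 1/(740.0) − 1/(4580) = 0.001351 − 0.0002183 = 0.001133, so q = 883 mm.
The image is real, inverted and reduced, in front of the mirror.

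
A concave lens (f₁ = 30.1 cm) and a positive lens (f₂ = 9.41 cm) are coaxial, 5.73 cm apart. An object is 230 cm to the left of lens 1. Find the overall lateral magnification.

f₁ = −30.1 cm (diverging).
Lens 1: 1/d_i1 = 1/(-30.1) − 1/(230) = -0.03757, so d_i1 = -26.62 cm; m₁ = −d_i1/d_o1 = +0.1157.
d_o2 = 5.73 − (-26.62) = 32.35 cm.
Lens 2: 1/d_i2 = 1/(9.41) − 1/(32.35) = 0.07536, so d_i2 = 13.27 cm; m₂ = −d_i2/d_o2 = -0.4102.
m = m₁·m₂ = (+0.1157)(-0.4102) = -0.0475.

m = -0.0475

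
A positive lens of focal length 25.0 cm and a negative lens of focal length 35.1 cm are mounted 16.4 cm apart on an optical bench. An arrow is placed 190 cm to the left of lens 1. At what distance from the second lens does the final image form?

19.1 cm

Lens 1: 1/d_i1 = 1/f₁ − 1/d_o1 = 1/(25.0) − 1/(190) = 0.03474, so d_i1 = 28.79 cm.
The intermediate image is 28.79 cm to the right of lens 1, which lies 12.39 cm to the right of lens 2 — a virtual object — so d_o2 = −12.39 cm.
Lens 2 is diverging, so f₂ = −35.1 cm.
Lens 2: 1/d_i2 = 1/f₂ − 1/d_o2 = 1/(-35.1) − 1/(-12.39) = 0.05222, so d_i2 = 19.1 cm.
The final image is real, 19.1 cm to the right of lens 2 (overall magnification ≈ -0.23).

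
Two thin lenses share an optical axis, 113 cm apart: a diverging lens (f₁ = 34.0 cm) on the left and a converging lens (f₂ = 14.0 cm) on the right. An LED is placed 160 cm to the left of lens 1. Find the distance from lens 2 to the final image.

15.5 cm

Lens 1 is diverging, so f₁ = −34.0 cm.
Lens 1: 1/d_i1 = 1/f₁ − 1/d_o1 = 1/(-34.0) − 1/(160) = -0.03566, so d_i1 = -28.04 cm.
The intermediate image is 28.04 cm to the left of lens 1 (virtual), which is 113 − (-28.04) = 141.0 cm to the left of lens 2, so d_o2 = +141.0 cm.
Lens 2: 1/d_i2 = 1/f₂ − 1/d_o2 = 1/(14.0) − 1/(141.0) = 0.06434, so d_i2 = 15.5 cm.
The final image is real, 15.5 cm to the right of lens 2 (overall magnification ≈ -0.019).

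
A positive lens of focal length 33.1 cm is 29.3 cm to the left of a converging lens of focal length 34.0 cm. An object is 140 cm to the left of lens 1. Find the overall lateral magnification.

m = -0.219

Lens 1: 1/d_i1 = 1/(33.1) − 1/(140) = 0.02307, so d_i1 = 43.35 cm; m₁ = −d_i1/d_o1 = -0.3096.
d_o2 = 29.3 − (43.35) = -14.05 cm (virtual object).
Lens 2: 1/d_i2 = 1/(34.0) − 1/(-14.05) = 0.1006, so d_i2 = 9.942 cm; m₂ = −d_i2/d_o2 = +0.7076.
m = m₁·m₂ = (-0.3096)(+0.7076) = -0.219.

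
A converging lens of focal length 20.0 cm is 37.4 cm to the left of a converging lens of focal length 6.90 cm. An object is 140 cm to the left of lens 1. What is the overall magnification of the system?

Lens 1: 1/d_i1 = 1/(20.0) − 1/(140) = 0.04286, so d_i1 = 23.33 cm; m₁ = −d_i1/d_o1 = -0.1666.
d_o2 = 37.4 − (23.33) = 14.07 cm.
Lens 2: 1/d_i2 = 1/(6.90) − 1/(14.07) = 0.07385, so d_i2 = 13.54 cm; m₂ = −d_i2/d_o2 = -0.9623.
m = m₁·m₂ = (-0.1666)(-0.9623) = +0.160.

m = +0.160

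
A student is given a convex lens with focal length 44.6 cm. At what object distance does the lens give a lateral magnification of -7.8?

m = −d_i/d_o ⇒ d_i = −m·d_o.
1/f = 1/d_o + 1/d_i = 1/d_o − 1/(m·d_o) = (1 − 1/m)/d_o, so d_o = f(1 − 1/m) = (44.60)(1 − 1/(-7.8)) = 50.3 cm.

50.3 cm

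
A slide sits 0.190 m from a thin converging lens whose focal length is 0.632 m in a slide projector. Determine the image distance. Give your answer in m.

Lens equation: 1/d_i = 1/f − 1/d_o = 1/(0.6320) − 1/(0.190) = 1.582 − 5.263 = -3.681, so d_i = -0.272 m.
The image is virtual, upright and enlarged, on the same side as the object.

0.272 m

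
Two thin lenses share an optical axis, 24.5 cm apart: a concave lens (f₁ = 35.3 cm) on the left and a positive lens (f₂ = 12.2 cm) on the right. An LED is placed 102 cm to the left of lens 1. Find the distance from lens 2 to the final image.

16.1 cm

Lens 1 is diverging, so f₁ = −35.3 cm.
Lens 1: 1/d_i1 = 1/f₁ − 1/d_o1 = 1/(-35.3) − 1/(102) = -0.03813, so d_i1 = -26.22 cm.
The intermediate image is 26.22 cm to the left of lens 1 (virtual), which is 24.5 − (-26.22) = 50.72 cm to the left of lens 2, so d_o2 = +50.72 cm.
Lens 2: 1/d_i2 = 1/f₂ − 1/d_o2 = 1/(12.2) − 1/(50.72) = 0.06225, so d_i2 = 16.1 cm.
The final image is real, 16.1 cm to the right of lens 2 (overall magnification ≈ -0.081).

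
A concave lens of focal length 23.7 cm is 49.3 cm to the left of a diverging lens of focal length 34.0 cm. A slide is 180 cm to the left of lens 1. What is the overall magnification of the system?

m = +0.0379

f₁ = −23.7 cm (diverging).
Lens 1: 1/d_i1 = 1/(-23.7) − 1/(180) = -0.04775, so d_i1 = -20.94 cm; m₁ = −d_i1/d_o1 = +0.1163.
d_o2 = 49.3 − (-20.94) = 70.24 cm.
f₂ = −34.0 cm (diverging).
Lens 2: 1/d_i2 = 1/(-34.0) − 1/(70.24) = -0.04365, so d_i2 = -22.91 cm; m₂ = −d_i2/d_o2 = +0.3262.
m = m₁·m₂ = (+0.1163)(+0.3262) = +0.0379.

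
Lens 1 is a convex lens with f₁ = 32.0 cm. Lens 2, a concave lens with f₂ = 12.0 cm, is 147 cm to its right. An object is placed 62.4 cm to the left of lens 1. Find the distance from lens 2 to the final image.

Lens 1: 1/d_i1 = 1/f₁ − 1/d_o1 = 1/(32.0) − 1/(62.4) = 0.01522, so d_i1 = 65.68 cm.
The intermediate image is 65.68 cm to the right of lens 1, which is 147 − (65.68) = 81.32 cm to the left of lens 2, so d_o2 = +81.32 cm.
Lens 2 is diverging, so f₂ = −12.0 cm.
Lens 2: 1/d_i2 = 1/f₂ − 1/d_o2 = 1/(-12.0) − 1/(81.32) = -0.09563, so d_i2 = -10.5 cm.
The final image is virtual, 10.5 cm to the left of lens 2 (overall magnification ≈ -0.14).

10.5 cm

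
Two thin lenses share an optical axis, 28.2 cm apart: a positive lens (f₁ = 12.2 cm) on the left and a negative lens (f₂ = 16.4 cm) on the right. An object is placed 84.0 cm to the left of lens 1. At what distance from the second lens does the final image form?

7.53 cm

Lens 1: 1/d_i1 = 1/f₁ − 1/d_o1 = 1/(12.2) − 1/(84.0) = 0.07006, so d_i1 = 14.27 cm.
The intermediate image is 14.27 cm to the right of lens 1, which is 28.2 − (14.27) = 13.93 cm to the left of lens 2, so d_o2 = +13.93 cm.
Lens 2 is diverging, so f₂ = −16.4 cm.
Lens 2: 1/d_i2 = 1/f₂ − 1/d_o2 = 1/(-16.4) − 1/(13.93) = -0.1328, so d_i2 = -7.53 cm.
The final image is virtual, 7.53 cm to the left of lens 2 (overall magnification ≈ -0.092).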